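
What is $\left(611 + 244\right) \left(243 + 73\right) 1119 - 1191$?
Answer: $302330229$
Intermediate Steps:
$\left(611 + 244\right) \left(243 + 73\right) 1119 - 1191 = 855 \cdot 316 \cdot 1119 - 1191 = 270180 \cdot 1119 - 1191 = 302331420 - 1191 = 302330229$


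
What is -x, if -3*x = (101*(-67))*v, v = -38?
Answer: 257146/3 ≈ 85715.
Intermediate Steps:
x = -257146/3 (x = -101*(-67)*(-38)/3 = -(-6767)*(-38)/3 = -⅓*257146 = -257146/3 ≈ -85715.)
-x = -1*(-257146/3) = 257146/3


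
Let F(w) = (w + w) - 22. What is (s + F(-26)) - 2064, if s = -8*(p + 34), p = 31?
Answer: -2658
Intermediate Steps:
F(w) = -22 + 2*w (F(w) = 2*w - 22 = -22 + 2*w)
s = -520 (s = -8*(31 + 34) = -8*65 = -520)
(s + F(-26)) - 2064 = (-520 + (-22 + 2*(-26))) - 2064 = (-520 + (-22 - 52)) - 2064 = (-520 - 74) - 2064 = -594 - 2064 = -2658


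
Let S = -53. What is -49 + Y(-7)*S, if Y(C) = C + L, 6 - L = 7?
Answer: 375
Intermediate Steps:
L = -1 (L = 6 - 1*7 = 6 - 7 = -1)
Y(C) = -1 + C (Y(C) = C - 1 = -1 + C)
-49 + Y(-7)*S = -49 + (-1 - 7)*(-53) = -49 - 8*(-53) = -49 + 424 = 375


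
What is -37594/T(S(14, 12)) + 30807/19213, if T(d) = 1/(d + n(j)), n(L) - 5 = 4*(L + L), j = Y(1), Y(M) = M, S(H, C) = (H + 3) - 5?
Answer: -18057307243/19213 ≈ -9.3985e+5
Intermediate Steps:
S(H, C) = -2 + H (S(H, C) = (3 + H) - 5 = -2 + H)
j = 1
n(L) = 5 + 8*L (n(L) = 5 + 4*(L + L) = 5 + 4*(2*L) = 5 + 8*L)
T(d) = 1/(13 + d) (T(d) = 1/(d + (5 + 8*1)) = 1/(d + (5 + 8)) = 1/(d + 13) = 1/(13 + d))
-37594/T(S(14, 12)) + 30807/19213 = -37594/(1/(13 + (-2 + 14))) + 30807/19213 = -37594/(1/(13 + 12)) + 30807*(1/19213) = -37594/(1/25) + 30807/19213 = -37594/1/25 + 30807/19213 = -37594*25 + 30807/19213 = -939850 + 30807/19213 = -18057307243/19213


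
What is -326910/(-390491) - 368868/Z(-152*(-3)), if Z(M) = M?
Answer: -11990880269/14838658 ≈ -808.08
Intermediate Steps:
-326910/(-390491) - 368868/Z(-152*(-3)) = -326910/(-390491) - 368868/((-152*(-3))) = -326910*(-1/390491) - 368868/456 = 326910/390491 - 368868*1/456 = 326910/390491 - 30739/38 = -11990880269/14838658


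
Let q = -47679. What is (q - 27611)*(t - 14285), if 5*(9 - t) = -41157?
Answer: 455097934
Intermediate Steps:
t = 41202/5 (t = 9 - ⅕*(-41157) = 9 + 41157/5 = 41202/5 ≈ 8240.4)
(q - 27611)*(t - 14285) = (-47679 - 27611)*(41202/5 - 14285) = -75290*(-30223/5) = 455097934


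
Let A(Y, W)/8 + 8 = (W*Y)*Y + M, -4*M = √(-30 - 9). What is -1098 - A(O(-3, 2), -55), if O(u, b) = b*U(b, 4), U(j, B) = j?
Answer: 6006 + 2*I*√39 ≈ 6006.0 + 12.49*I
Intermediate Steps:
M = -I*√39/4 (M = -√(-30 - 9)/4 = -I*√39/4 ≈ -1.5612*I)
O(u, b) = b² (O(u, b) = b*b = b²)
A(Y, W) = -64 - 2*I*√39 + 8*W*Y² (A(Y, W) = -64 + 8*((W*Y)*Y - I*√39/4) = -64 + 8*(W*Y² - I*√39/4) = -64 + (-2*I*√39 + 8*W*Y²) = -64 - 2*I*√39 + 8*W*Y²)
-1098 - A(O(-3, 2), -55) = -1098 - (-64 - 2*I*√39 + 8*(-55)*(2²)²) = -1098 - (-64 - 2*I*√39 + 8*(-55)*4²) = -1098 - (-64 - 2*I*√39 + 8*(-55)*16) = -1098 - (-64 - 2*I*√39 - 7040) = -1098 - (-7104 - 2*I*√39) = -1098 + (7104 + 2*I*√39) = 6006 + 2*I*√39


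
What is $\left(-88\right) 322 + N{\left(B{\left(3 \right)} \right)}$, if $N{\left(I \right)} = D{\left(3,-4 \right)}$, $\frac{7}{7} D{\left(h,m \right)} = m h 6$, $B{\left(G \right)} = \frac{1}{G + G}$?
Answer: $-28408$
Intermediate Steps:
$B{\left(G \right)} = \frac{1}{2 G}$
$D{\left(h,m \right)} = 6 h m$ ($D{\left(h,m \right)} = m h 6 = h m 6 = 6 h m$)
$N{\left(I \right)} = -72$ ($N{\left(I \right)} = 6 \cdot 3 \left(-4\right) = -72$)
$\left(-88\right) 322 + N{\left(B{\left(3 \right)} \right)} = \left(-88\right) 322 - 72 = -28336 - 72 = -28408$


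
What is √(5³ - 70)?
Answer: √55 ≈ 7.4162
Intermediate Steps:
√(5³ - 70) = √(125 - 70) = √55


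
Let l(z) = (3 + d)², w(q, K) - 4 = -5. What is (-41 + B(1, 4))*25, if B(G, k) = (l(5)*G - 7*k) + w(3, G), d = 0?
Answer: -1525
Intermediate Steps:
w(q, K) = -1 (w(q, K) = 4 - 5 = -1)
l(z) = 9 (l(z) = (3 + 0)² = 3² = 9)
B(G, k) = -1 - 7*k + 9*G (B(G, k) = (9*G - 7*k) - 1 = (-7*k + 9*G) - 1 = -1 - 7*k + 9*G)
(-41 + B(1, 4))*25 = (-41 + (-1 - 7*4 + 9*1))*25 = (-41 + (-1 - 28 + 9))*25 = (-41 - 20)*25 = -61*25 = -1525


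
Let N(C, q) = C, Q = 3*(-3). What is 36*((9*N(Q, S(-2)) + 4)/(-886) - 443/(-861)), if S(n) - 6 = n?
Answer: 2752770/127141 ≈ 21.651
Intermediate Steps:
S(n) = 6 + n
Q = -9
36*((9*N(Q, S(-2)) + 4)/(-886) - 443/(-861)) = 36*((9*(-9) + 4)/(-886) - 443/(-861)) = 36*((-81 + 4)*(-1/886) - 443*(-1/861)) = 36*(-77*(-1/886) + 443/861) = 36*(77/886 + 443/861) = 36*(458795/762846) = 2752770/127141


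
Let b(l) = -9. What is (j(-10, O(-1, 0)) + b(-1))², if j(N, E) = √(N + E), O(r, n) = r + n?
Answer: (9 - I*√11)² ≈ 70.0 - 59.699*I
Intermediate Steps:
O(r, n) = n + r
j(N, E) = √(E + N)
(j(-10, O(-1, 0)) + b(-1))² = (√((0 - 1) - 10) - 9)² = (√(-1 - 10) - 9)² = (√(-11) - 9)² = (I*√11 - 9)² = (-9 + I*√11)²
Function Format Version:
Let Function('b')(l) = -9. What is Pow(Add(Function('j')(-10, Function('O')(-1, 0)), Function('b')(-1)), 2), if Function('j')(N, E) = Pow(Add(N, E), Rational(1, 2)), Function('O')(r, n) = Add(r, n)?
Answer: Pow(Add(9, Mul(-1, I, Pow(11, Rational(1, 2)))), 2) ≈ Add(70.000, Mul(-59.699, I))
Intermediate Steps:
Function('O')(r, n) = Add(n, r)
Function('j')(N, E) = Pow(Add(E, N), Rational(1, 2))
Pow(Add(Function('j')(-10, Function('O')(-1, 0)), Function('b')(-1)), 2) = Pow(Add(Pow(Add(Add(0, -1), -10), Rational(1, 2)), -9), 2) = Pow(Add(Pow(Add(-1, -10), Rational(1, 2)), -9), 2) = Pow(Add(Pow(-11, Rational(1, 2)), -9), 2) = Pow(Add(Mul(I, Pow(11, Rational(1, 2))), -9), 2) = Pow(Add(-9, Mul(I, Pow(11, Rational(1, 2)))), 2)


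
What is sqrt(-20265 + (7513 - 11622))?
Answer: I*sqrt(24374) ≈ 156.12*I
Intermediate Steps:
sqrt(-20265 + (7513 - 11622)) = sqrt(-20265 - 4109) = sqrt(-24374) = I*sqrt(24374)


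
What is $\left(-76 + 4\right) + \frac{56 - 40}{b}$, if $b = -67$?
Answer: $- \frac{4840}{67} \approx -72.239$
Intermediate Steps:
$\left(-76 + 4\right) + \frac{56 - 40}{b} = \left(-76 + 4\right) + \frac{56 - 40}{-67} = -72 - \frac{16}{67} = - \frac{4840}{67}$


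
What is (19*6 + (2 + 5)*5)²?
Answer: 22201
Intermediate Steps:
(19*6 + (2 + 5)*5)² = (114 + 7*5)² = (114 + 35)² = 149² = 22201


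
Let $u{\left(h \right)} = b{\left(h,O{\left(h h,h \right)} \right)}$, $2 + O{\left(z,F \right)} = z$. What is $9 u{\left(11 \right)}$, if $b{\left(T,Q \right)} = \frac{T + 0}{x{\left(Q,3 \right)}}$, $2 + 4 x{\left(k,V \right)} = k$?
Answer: $\frac{44}{13} \approx 3.3846$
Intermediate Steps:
$O{\left(z,F \right)} = -2 + z$
$x{\left(k,V \right)} = - \frac{1}{2} + \frac{k}{4}$
$b{\left(T,Q \right)} = \frac{T}{- \frac{1}{2} + \frac{Q}{4}}$ ($b{\left(T,Q \right)} = \frac{T + 0}{- \frac{1}{2} + \frac{Q}{4}} = \frac{T}{- \frac{1}{2} + \frac{Q}{4}}$)
$u{\left(h \right)} = \frac{4 h}{-4 + h^{2}}$ ($u{\left(h \right)} = \frac{4 h}{-2 + \left(-2 + h h\right)} = \frac{4 h}{-2 + \left(-2 + h^{2}\right)} = \frac{4 h}{-4 + h^{2}}$)
$9 u{\left(11 \right)} = 9 \cdot 4 \cdot 11 \frac{1}{-4 + 11^{2}} = 9 \cdot 4 \cdot 11 \frac{1}{-4 + 121} = 9 \cdot 4 \cdot 11 \cdot \frac{1}{117} = 9 \cdot \frac{44}{117} = \frac{44}{13}$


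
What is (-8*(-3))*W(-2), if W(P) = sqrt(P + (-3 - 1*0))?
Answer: 24*I*sqrt(5) ≈ 53.666*I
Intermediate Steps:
W(P) = sqrt(-3 + P) (W(P) = sqrt(P + (-3 + 0)) = sqrt(P - 3) = sqrt(-3 + P))
(-8*(-3))*W(-2) = (-8*(-3))*sqrt(-3 - 2) = 24*sqrt(-5) = 24*(I*sqrt(5)) = 24*I*sqrt(5)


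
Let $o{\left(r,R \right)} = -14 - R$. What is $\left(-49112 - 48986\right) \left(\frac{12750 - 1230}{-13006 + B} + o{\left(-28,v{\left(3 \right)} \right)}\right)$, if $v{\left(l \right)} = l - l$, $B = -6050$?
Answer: $\frac{568772204}{397} \approx 1.4327 \cdot 10^{6}$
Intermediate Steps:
$v{\left(l \right)} = 0$
$\left(-49112 - 48986\right) \left(\frac{12750 - 1230}{-13006 + B} + o{\left(-28,v{\left(3 \right)} \right)}\right) = \left(-49112 - 48986\right) \left(\frac{12750 - 1230}{-13006 - 6050} - 14\right) = - 98098 \left(\frac{11520}{-19056} + \left(-14 + 0\right)\right) = - 98098 \left(11520 \left(- \frac{1}{19056}\right) - 14\right) = - 98098 \left(- \frac{240}{397} - 14\right) = \left(-98098\right) \left(- \frac{5798}{397}\right) = \frac{568772204}{397}$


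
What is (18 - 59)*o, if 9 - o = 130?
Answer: 4961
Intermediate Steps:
o = -121 (o = 9 - 1*130 = 9 - 130 = -121)
(18 - 59)*o = (18 - 59)*(-121) = -41*(-121) = 4961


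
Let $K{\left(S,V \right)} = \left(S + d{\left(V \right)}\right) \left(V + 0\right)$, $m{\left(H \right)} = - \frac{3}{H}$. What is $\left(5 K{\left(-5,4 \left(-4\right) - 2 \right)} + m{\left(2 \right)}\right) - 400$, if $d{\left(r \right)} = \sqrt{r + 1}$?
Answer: $\frac{97}{2} - 90 i \sqrt{17} \approx 48.5 - 371.08 i$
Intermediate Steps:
$d{\left(r \right)} = \sqrt{1 + r}$
$K{\left(S,V \right)} = V \left(S + \sqrt{1 + V}\right)$ ($K{\left(S,V \right)} = \left(S + \sqrt{1 + V}\right) \left(V + 0\right) = \left(S + \sqrt{1 + V}\right) V = V \left(S + \sqrt{1 + V}\right)$)
$\left(5 K{\left(-5,4 \left(-4\right) - 2 \right)} + m{\left(2 \right)}\right) - 400 = \left(5 \left(4 \left(-4\right) - 2\right) \left(-5 + \sqrt{1 + \left(4 \left(-4\right) - 2\right)}\right) - \frac{3}{2}\right) - 400 = \left(5 \left(-16 - 2\right) \left(-5 + \sqrt{1 - 18}\right) - \frac{3}{2}\right) - 400 = \left(5 \left(- 18 \left(-5 + \sqrt{1 - 18}\right)\right) - \frac{3}{2}\right) - 400 = \left(5 \left(- 18 \left(-5 + \sqrt{-17}\right)\right) - \frac{3}{2}\right) - 400 = \left(5 \left(- 18 \left(-5 + i \sqrt{17}\right)\right) - \frac{3}{2}\right) - 400 = \left(5 \left(90 - 18 i \sqrt{17}\right) - \frac{3}{2}\right) - 400 = \left(\left(450 - 90 i \sqrt{17}\right) - \frac{3}{2}\right) - 400 = \left(\frac{897}{2} - 90 i \sqrt{17}\right) - 400 = \frac{97}{2} - 90 i \sqrt{17}$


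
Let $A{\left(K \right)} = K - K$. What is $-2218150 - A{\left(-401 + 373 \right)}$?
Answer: $-2218150$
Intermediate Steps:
$A{\left(K \right)} = 0$
$-2218150 - A{\left(-401 + 373 \right)} = -2218150 - 0 = -2218150 + 0 = -2218150$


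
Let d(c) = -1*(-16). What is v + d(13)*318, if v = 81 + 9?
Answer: 5178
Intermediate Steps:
d(c) = 16
v = 90
v + d(13)*318 = 90 + 16*318 = 90 + 5088 = 5178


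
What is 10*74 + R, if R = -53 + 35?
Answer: 722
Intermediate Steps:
R = -18
10*74 + R = 10*74 - 18 = 740 - 18 = 722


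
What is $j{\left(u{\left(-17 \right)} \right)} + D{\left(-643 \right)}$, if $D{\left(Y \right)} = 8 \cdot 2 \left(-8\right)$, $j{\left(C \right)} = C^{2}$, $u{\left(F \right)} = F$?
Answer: $161$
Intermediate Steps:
$D{\left(Y \right)} = -128$ ($D{\left(Y \right)} = 16 \left(-8\right) = -128$)
$j{\left(u{\left(-17 \right)} \right)} + D{\left(-643 \right)} = \left(-17\right)^{2} - 128 = 289 - 128 = 161$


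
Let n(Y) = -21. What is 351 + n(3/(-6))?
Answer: 330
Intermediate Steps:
351 + n(3/(-6)) = 351 - 21 = 330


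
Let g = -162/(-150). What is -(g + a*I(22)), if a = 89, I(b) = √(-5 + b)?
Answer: -27/25 - 89*√17 ≈ -368.04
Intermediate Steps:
g = 27/25 (g = -162*(-1/150) = 27/25 ≈ 1.0800)
-(g + a*I(22)) = -(27/25 + 89*√(-5 + 22)) = -(27/25 + 89*√17) = -27/25 - 89*√17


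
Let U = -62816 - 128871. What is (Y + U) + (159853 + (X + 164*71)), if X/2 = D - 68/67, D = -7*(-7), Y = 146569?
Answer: 8473823/67 ≈ 1.2648e+5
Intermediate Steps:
D = 49
X = 6430/67 (X = 2*(49 - 68/67) = 2*(3215/67) = 6430/67 ≈ 95.970)
U = -191687
(Y + U) + (159853 + (X + 164*71)) = (146569 - 191687) + (159853 + (6430/67 + 164*71)) = -45118 + (159853 + (6430/67 + 11644)) = -45118 + (159853 + 786578/67) = -45118 + 11496729/67 = 8473823/67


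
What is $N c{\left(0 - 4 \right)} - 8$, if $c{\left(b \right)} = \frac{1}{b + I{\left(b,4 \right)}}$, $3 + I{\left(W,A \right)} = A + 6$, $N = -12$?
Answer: $-12$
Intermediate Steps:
$I{\left(W,A \right)} = 3 + A$ ($I{\left(W,A \right)} = -3 + \left(A + 6\right) = -3 + \left(6 + A\right) = 3 + A$)
$c{\left(b \right)} = \frac{1}{7 + b}$ ($c{\left(b \right)} = \frac{1}{b + \left(3 + 4\right)} = \frac{1}{b + 7} = \frac{1}{7 + b}$)
$N c{\left(0 - 4 \right)} - 8 = - \frac{12}{7 + \left(0 - 4\right)} - 8 = - \frac{12}{7 - 4} - 8 = - \frac{12}{3} - 8 = \left(-12\right) \frac{1}{3} - 8 = -4 - 8 = -12$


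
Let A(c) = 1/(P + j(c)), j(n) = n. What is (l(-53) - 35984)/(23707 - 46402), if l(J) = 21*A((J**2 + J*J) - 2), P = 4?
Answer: 202230059/127545900 ≈ 1.5855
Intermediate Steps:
A(c) = 1/(4 + c)
l(J) = 21/(2 + 2*J**2) (l(J) = 21/(4 + ((J**2 + J*J) - 2)) = 21/(4 + ((J**2 + J**2) - 2)) = 21/(4 + (2*J**2 - 2)) = 21/(4 + (-2 + 2*J**2)) = 21/(2 + 2*J**2))
(l(-53) - 35984)/(23707 - 46402) = (21/(2*(1 + (-53)**2)) - 35984)/(23707 - 46402) = (21/(2*(1 + 2809)) - 35984)/(-22695) = ((21/2)/2810 - 35984)*(-1/22695) = ((21/2)*(1/2810) - 35984)*(-1/22695) = (21/5620 - 35984)*(-1/22695) = -202230059/5620*(-1/22695) = 202230059/127545900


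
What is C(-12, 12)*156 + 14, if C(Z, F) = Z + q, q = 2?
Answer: -1546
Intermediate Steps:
C(Z, F) = 2 + Z (C(Z, F) = Z + 2 = 2 + Z)
C(-12, 12)*156 + 14 = (2 - 12)*156 + 14 = -10*156 + 14 = -1560 + 14 = -1546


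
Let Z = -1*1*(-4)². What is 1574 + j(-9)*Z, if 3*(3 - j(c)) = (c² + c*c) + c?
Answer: 2342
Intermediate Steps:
j(c) = 3 - 2*c²/3 - c/3 (j(c) = 3 - ((c² + c*c) + c)/3 = 3 - ((c² + c²) + c)/3 = 3 - (2*c² + c)/3 = 3 - (c + 2*c²)/3 = 3 + (-2*c²/3 - c/3) = 3 - 2*c²/3 - c/3)
Z = -16 (Z = -1*16 = -16)
1574 + j(-9)*Z = 1574 + (3 - ⅔*(-9)² - ⅓*(-9))*(-16) = 1574 + (3 - ⅔*81 + 3)*(-16) = 1574 + (3 - 54 + 3)*(-16) = 1574 - 48*(-16) = 1574 + 768 = 2342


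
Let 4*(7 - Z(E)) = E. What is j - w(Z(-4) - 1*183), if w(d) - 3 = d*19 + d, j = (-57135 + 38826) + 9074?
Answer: -5738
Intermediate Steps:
Z(E) = 7 - E/4
j = -9235 (j = -18309 + 9074 = -9235)
w(d) = 3 + 20*d (w(d) = 3 + (d*19 + d) = 3 + (19*d + d) = 3 + 20*d)
j - w(Z(-4) - 1*183) = -9235 - (3 + 20*((7 - ¼*(-4)) - 1*183)) = -9235 - (3 + 20*((7 + 1) - 183)) = -9235 - (3 + 20*(8 - 183)) = -9235 - (3 + 20*(-175)) = -9235 - (3 - 3500) = -9235 - 1*(-3497) = -9235 + 3497 = -5738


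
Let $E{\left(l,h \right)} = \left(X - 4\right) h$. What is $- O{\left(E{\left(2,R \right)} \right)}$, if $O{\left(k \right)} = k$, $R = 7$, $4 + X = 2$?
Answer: $42$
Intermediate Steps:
$X = -2$ ($X = -4 + 2 = -2$)
$E{\left(l,h \right)} = - 6 h$ ($E{\left(l,h \right)} = \left(-2 - 4\right) h = - 6 h$)
$- O{\left(E{\left(2,R \right)} \right)} = - \left(-6\right) 7 = \left(-1\right) \left(-42\right) = 42$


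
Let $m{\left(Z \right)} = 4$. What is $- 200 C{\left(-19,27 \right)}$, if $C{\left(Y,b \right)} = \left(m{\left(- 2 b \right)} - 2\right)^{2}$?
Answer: $-800$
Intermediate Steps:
$C{\left(Y,b \right)} = 4$ ($C{\left(Y,b \right)} = \left(4 - 2\right)^{2} = 2^{2} = 4$)
$- 200 C{\left(-19,27 \right)} = \left(-200\right) 4 = -800$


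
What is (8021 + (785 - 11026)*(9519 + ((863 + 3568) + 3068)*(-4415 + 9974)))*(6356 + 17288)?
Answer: -10096305747909316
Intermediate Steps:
(8021 + (785 - 11026)*(9519 + ((863 + 3568) + 3068)*(-4415 + 9974)))*(6356 + 17288) = (8021 - 10241*(9519 + (4431 + 3068)*5559))*23644 = (8021 - 10241*(9519 + 7499*5559))*23644 = (8021 - 10241*(9519 + 41686941))*23644 = (8021 - 10241*41696460)*23644 = (8021 - 427013446860)*23644 = -427013438839*23644 = -10096305747909316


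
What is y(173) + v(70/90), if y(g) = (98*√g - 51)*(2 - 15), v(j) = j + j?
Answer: 5981/9 - 1274*√173 ≈ -16092.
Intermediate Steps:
v(j) = 2*j
y(g) = 663 - 1274*√g (y(g) = (-51 + 98*√g)*(-13) = 663 - 1274*√g)
y(173) + v(70/90) = (663 - 1274*√173) + 2*(70/90) = (663 - 1274*√173) + 2*(70*(1/90)) = (663 - 1274*√173) + 2*(7/9) = (663 - 1274*√173) + 14/9 = 5981/9 - 1274*√173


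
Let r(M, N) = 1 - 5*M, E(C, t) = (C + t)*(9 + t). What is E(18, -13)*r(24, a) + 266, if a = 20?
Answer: 2646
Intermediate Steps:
E(C, t) = (9 + t)*(C + t)
E(18, -13)*r(24, a) + 266 = ((-13)² + 9*18 + 9*(-13) + 18*(-13))*(1 - 5*24) + 266 = (169 + 162 - 117 - 234)*(1 - 120) + 266 = -20*(-119) + 266 = 2380 + 266 = 2646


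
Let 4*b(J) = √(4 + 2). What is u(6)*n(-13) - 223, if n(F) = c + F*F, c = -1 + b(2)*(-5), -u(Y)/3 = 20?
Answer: -10303 + 75*√6 ≈ -10119.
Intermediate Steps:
u(Y) = -60 (u(Y) = -3*20 = -60)
b(J) = √6/4 (b(J) = √(4 + 2)/4 = √6/4)
c = -1 - 5*√6/4 (c = -1 + (√6/4)*(-5) = -1 - 5*√6/4 ≈ -4.0619)
n(F) = -1 + F² - 5*√6/4 (n(F) = (-1 - 5*√6/4) + F*F = (-1 - 5*√6/4) + F² = -1 + F² - 5*√6/4)
u(6)*n(-13) - 223 = -60*(-1 + (-13)² - 5*√6/4) - 223 = -60*(-1 + 169 - 5*√6/4) - 223 = -60*(168 - 5*√6/4) - 223 = (-10080 + 75*√6) - 223 = -10303 + 75*√6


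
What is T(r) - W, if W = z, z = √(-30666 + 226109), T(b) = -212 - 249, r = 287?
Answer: -461 - √195443 ≈ -903.09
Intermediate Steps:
T(b) = -461
z = √195443 ≈ 442.09
W = √195443 ≈ 442.09
T(r) - W = -461 - √195443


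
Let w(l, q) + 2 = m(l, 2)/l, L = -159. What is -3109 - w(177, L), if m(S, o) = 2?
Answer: -549941/177 ≈ -3107.0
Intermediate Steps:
w(l, q) = -2 + 2/l
-3109 - w(177, L) = -3109 - (-2 + 2/177) = -3109 - 1*(-352/177) = -3109 + 352/177 = -549941/177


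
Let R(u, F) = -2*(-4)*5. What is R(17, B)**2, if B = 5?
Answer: 1600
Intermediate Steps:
R(u, F) = 40 (R(u, F) = 8*5 = 40)
R(17, B)**2 = 40**2 = 1600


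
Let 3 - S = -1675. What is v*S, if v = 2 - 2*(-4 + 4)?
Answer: 3356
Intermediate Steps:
S = 1678 (S = 3 - 1*(-1675) = 3 + 1675 = 1678)
v = 2 (v = 2 - 2*0 = 2 + 0 = 2)
v*S = 2*1678 = 3356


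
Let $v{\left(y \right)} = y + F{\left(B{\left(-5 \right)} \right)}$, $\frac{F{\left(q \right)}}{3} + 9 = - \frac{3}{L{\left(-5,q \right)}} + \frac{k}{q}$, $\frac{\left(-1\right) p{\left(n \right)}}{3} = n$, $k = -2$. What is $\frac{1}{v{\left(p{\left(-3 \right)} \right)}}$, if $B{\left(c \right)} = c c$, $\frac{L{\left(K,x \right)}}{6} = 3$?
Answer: $- \frac{50}{937} \approx -0.053362$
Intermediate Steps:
$L{\left(K,x \right)} = 18$ ($L{\left(K,x \right)} = 6 \cdot 3 = 18$)
$p{\left(n \right)} = - 3 n$
$B{\left(c \right)} = c^{2}$
$F{\left(q \right)} = - \frac{55}{2} - \frac{6}{q}$ ($F{\left(q \right)} = -27 + 3 \left(- \frac{3}{18} - \frac{2}{q}\right) = -27 + 3 \left(\left(-3\right) \frac{1}{18} - \frac{2}{q}\right) = -27 + 3 \left(- \frac{1}{6} - \frac{2}{q}\right) = -27 - \left(\frac{1}{2} + \frac{6}{q}\right) = - \frac{55}{2} - \frac{6}{q}$)
$v{\left(y \right)} = - \frac{1387}{50} + y$ ($v{\left(y \right)} = y - \left(\frac{55}{2} + \frac{6}{\left(-5\right)^{2}}\right) = y - \left(\frac{55}{2} + \frac{6}{25}\right) = y - \frac{1387}{50} = - \frac{1387}{50} + y$)
$\frac{1}{v{\left(p{\left(-3 \right)} \right)}} = \frac{1}{- \frac{1387}{50} - -9} = \frac{1}{- \frac{1387}{50} + 9} = \frac{1}{- \frac{937}{50}} = - \frac{50}{937}$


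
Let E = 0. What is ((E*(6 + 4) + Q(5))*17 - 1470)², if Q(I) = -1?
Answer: 2211169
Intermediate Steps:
((E*(6 + 4) + Q(5))*17 - 1470)² = ((0*(6 + 4) - 1)*17 - 1470)² = ((0*10 - 1)*17 - 1470)² = ((0 - 1)*17 - 1470)² = (-1*17 - 1470)² = (-17 - 1470)² = (-1487)² = 2211169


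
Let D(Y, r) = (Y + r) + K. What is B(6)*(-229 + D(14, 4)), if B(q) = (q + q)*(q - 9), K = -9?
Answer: 7920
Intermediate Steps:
B(q) = 2*q*(-9 + q) (B(q) = (2*q)*(-9 + q) = 2*q*(-9 + q))
D(Y, r) = -9 + Y + r (D(Y, r) = (Y + r) - 9 = -9 + Y + r)
B(6)*(-229 + D(14, 4)) = (2*6*(-9 + 6))*(-229 + (-9 + 14 + 4)) = (2*6*(-3))*(-229 + 9) = -36*(-220) = 7920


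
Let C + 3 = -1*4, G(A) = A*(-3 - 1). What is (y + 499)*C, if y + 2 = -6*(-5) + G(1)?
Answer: -3661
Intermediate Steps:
G(A) = -4*A (G(A) = A*(-4) = -4*A)
C = -7 (C = -3 - 1*4 = -3 - 4 = -7)
y = 24 (y = -2 + (-6*(-5) - 4*1) = -2 + (30 - 4) = -2 + 26 = 24)
(y + 499)*C = (24 + 499)*(-7) = 523*(-7) = -3661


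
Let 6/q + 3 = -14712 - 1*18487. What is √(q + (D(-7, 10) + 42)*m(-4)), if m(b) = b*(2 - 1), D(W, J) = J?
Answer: I*√57323435611/16601 ≈ 14.422*I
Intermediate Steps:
m(b) = b (m(b) = b*1 = b)
q = -3/16601 (q = 6/(-3 + (-14712 - 1*18487)) = 6/(-3 + (-14712 - 18487)) = 6/(-3 - 33199) = 6/(-33202) = 6*(-1/33202) = -3/16601 ≈ -0.00018071)
√(q + (D(-7, 10) + 42)*m(-4)) = √(-3/16601 + (10 + 42)*(-4)) = √(-3/16601 + 52*(-4)) = √(-3/16601 - 208) = √(-3453011/16601) = I*√57323435611/16601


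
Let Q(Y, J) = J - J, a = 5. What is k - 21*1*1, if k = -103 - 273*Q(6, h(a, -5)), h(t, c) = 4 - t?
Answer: -124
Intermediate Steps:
Q(Y, J) = 0
k = -103 (k = -103 - 273*0 = -103 - 91*0 = -103 + 0 = -103)
k - 21*1*1 = -103 - 21*1*1 = -103 - 21*1 = -103 - 21 = -124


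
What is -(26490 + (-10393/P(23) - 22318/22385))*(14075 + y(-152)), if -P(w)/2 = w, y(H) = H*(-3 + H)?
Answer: -207057522569079/205942 ≈ -1.0054e+9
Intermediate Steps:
P(w) = -2*w
-(26490 + (-10393/P(23) - 22318/22385))*(14075 + y(-152)) = -(26490 + (-10393/((-2*23)) - 22318/22385))*(14075 - 152*(-3 - 152)) = -(26490 + (-10393/(-46) - 22318*1/22385))*(14075 - 152*(-155)) = -(26490 + (-10393*(-1/46) - 22318/22385))*(14075 + 23560) = -(26490 + (10393/46 - 22318/22385))*37635 = -(26490 + 231620677/1029710)*37635 = -27508638577*37635/1029710 = -1*207057522569079/205942 = -207057522569079/205942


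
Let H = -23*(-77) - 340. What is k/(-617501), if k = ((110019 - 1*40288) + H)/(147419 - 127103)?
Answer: -35581/6272575158 ≈ -5.6725e-6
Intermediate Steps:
H = 1431 (H = 1771 - 340 = 1431)
k = 35581/10158 (k = ((110019 - 1*40288) + 1431)/(147419 - 127103) = ((110019 - 40288) + 1431)/20316 = (69731 + 1431)*(1/20316) = 71162*(1/20316) = 35581/10158 ≈ 3.5028)
k/(-617501) = (35581/10158)/(-617501) = (35581/10158)*(-1/617501) = -35581/6272575158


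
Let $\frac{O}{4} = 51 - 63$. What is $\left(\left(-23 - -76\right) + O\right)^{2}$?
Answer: $25$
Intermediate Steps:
$O = -48$ ($O = 4 \left(51 - 63\right) = 4 \left(-12\right) = -48$)
$\left(\left(-23 - -76\right) + O\right)^{2} = \left(\left(-23 - -76\right) - 48\right)^{2} = \left(\left(-23 + 76\right) - 48\right)^{2} = \left(53 - 48\right)^{2} = 5^{2} = 25$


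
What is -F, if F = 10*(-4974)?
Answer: 49740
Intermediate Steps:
F = -49740
-F = -1*(-49740) = 49740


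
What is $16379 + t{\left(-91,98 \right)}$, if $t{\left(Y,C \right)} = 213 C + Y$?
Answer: $37162$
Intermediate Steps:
$t{\left(Y,C \right)} = Y + 213 C$
$16379 + t{\left(-91,98 \right)} = 16379 + \left(-91 + 213 \cdot 98\right) = 16379 + \left(-91 + 20874\right) = 16379 + 20783 = 37162$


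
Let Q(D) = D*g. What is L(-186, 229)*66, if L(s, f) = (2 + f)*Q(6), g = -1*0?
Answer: 0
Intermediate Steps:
g = 0
Q(D) = 0 (Q(D) = D*0 = 0)
L(s, f) = 0 (L(s, f) = (2 + f)*0 = 0)
L(-186, 229)*66 = 0*66 = 0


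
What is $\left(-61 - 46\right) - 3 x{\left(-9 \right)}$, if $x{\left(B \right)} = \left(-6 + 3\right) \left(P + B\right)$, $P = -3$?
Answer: $-215$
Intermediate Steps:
$x{\left(B \right)} = 9 - 3 B$ ($x{\left(B \right)} = \left(-6 + 3\right) \left(-3 + B\right) = - 3 \left(-3 + B\right) = 9 - 3 B$)
$\left(-61 - 46\right) - 3 x{\left(-9 \right)} = \left(-61 - 46\right) - 3 \left(9 - -27\right) = -107 - 3 \left(9 + 27\right) = -107 - 108 = -215$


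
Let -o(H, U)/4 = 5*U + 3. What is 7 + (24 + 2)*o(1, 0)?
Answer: -305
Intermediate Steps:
o(H, U) = -12 - 20*U (o(H, U) = -4*(5*U + 3) = -4*(3 + 5*U) = -12 - 20*U)
7 + (24 + 2)*o(1, 0) = 7 + (24 + 2)*(-12 - 20*0) = 7 + 26*(-12 + 0) = 7 + 26*(-12) = 7 - 312 = -305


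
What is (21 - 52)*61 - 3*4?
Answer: -1903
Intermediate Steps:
(21 - 52)*61 - 3*4 = -31*61 - 12 = -1891 - 12 = -1903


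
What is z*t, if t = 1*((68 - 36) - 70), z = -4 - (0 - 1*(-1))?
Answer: 190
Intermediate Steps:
z = -5 (z = -4 - (0 + 1) = -4 - 1*1 = -4 - 1 = -5)
t = -38 (t = 1*(32 - 70) = 1*(-38) = -38)
z*t = -5*(-38) = 190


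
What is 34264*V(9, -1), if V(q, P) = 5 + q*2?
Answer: 788072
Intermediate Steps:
V(q, P) = 5 + 2*q
34264*V(9, -1) = 34264*(5 + 2*9) = 34264*(5 + 18) = 34264*23 = 788072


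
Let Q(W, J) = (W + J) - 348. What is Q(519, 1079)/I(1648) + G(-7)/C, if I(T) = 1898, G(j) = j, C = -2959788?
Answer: 142298011/216064524 ≈ 0.65859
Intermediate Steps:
Q(W, J) = -348 + J + W (Q(W, J) = (J + W) - 348 = -348 + J + W)
Q(519, 1079)/I(1648) + G(-7)/C = (-348 + 1079 + 519)/1898 - 7/(-2959788) = 1250*(1/1898) - 7*(-1/2959788) = 625/949 + 7/2959788 = 142298011/216064524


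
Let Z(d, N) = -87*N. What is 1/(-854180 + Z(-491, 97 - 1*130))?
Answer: -1/851309 ≈ -1.1747e-6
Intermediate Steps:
1/(-854180 + Z(-491, 97 - 1*130)) = 1/(-854180 - 87*(97 - 1*130)) = 1/(-854180 - 87*(97 - 130)) = 1/(-854180 - 87*(-33)) = 1/(-854180 + 2871) = 1/(-851309) = -1/851309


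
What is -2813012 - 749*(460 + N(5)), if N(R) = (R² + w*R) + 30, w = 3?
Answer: -3209982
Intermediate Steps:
N(R) = 30 + R² + 3*R (N(R) = (R² + 3*R) + 30 = 30 + R² + 3*R)
-2813012 - 749*(460 + N(5)) = -2813012 - 749*(460 + (30 + 5² + 3*5)) = -2813012 - 749*(460 + (30 + 25 + 15)) = -2813012 - 749*(460 + 70) = -2813012 - 749*530 = -2813012 - 1*396970 = -2813012 - 396970 = -3209982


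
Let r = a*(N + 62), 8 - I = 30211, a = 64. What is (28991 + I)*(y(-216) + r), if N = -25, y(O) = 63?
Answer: -2946372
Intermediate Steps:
I = -30203 (I = 8 - 1*30211 = 8 - 30211 = -30203)
r = 2368 (r = 64*(-25 + 62) = 64*37 = 2368)
(28991 + I)*(y(-216) + r) = (28991 - 30203)*(63 + 2368) = -1212*2431 = -2946372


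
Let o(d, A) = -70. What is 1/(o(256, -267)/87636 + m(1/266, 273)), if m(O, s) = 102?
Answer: 43818/4469401 ≈ 0.0098040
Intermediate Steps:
1/(o(256, -267)/87636 + m(1/266, 273)) = 1/(-70/87636 + 102) = 1/(-70*1/87636 + 102) = 1/(-35/43818 + 102) = 1/(4469401/43818) = 43818/4469401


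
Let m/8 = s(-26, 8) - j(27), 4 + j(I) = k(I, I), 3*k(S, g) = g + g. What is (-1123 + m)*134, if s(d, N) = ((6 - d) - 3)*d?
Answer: -973778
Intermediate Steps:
k(S, g) = 2*g/3 (k(S, g) = (g + g)/3 = (2*g)/3 = 2*g/3)
s(d, N) = d*(3 - d) (s(d, N) = (3 - d)*d = d*(3 - d))
j(I) = -4 + 2*I/3
m = -6144 (m = 8*(-26*(3 - 1*(-26)) - (-4 + (2/3)*27)) = 8*(-26*(3 + 26) - (-4 + 18)) = 8*(-26*29 - 1*14) = 8*(-754 - 14) = 8*(-768) = -6144)
(-1123 + m)*134 = (-1123 - 6144)*134 = -7267*134 = -973778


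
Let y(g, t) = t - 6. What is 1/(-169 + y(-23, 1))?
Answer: -1/174 ≈ -0.0057471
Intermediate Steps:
y(g, t) = -6 + t
1/(-169 + y(-23, 1)) = 1/(-169 + (-6 + 1)) = 1/(-169 - 5) = 1/(-174) = -1/174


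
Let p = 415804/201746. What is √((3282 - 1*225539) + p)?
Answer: 3*I*√251280498778523/100873 ≈ 471.44*I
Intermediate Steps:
p = 207902/100873 (p = 415804*(1/201746) = 207902/100873 ≈ 2.0610)
√((3282 - 1*225539) + p) = √((3282 - 1*225539) + 207902/100873) = √((3282 - 225539) + 207902/100873) = √(-222257 + 207902/100873) = √(-22419522459/100873) = 3*I*√251280498778523/100873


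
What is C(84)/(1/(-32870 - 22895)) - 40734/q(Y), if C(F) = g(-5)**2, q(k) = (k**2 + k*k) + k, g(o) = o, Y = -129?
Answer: -15406488953/11051 ≈ -1.3941e+6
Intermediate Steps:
q(k) = k + 2*k**2 (q(k) = (k**2 + k**2) + k = 2*k**2 + k = k + 2*k**2)
C(F) = 25 (C(F) = (-5)**2 = 25)
C(84)/(1/(-32870 - 22895)) - 40734/q(Y) = 25/(1/(-32870 - 22895)) - 40734*(-1/(129*(1 + 2*(-129)))) = 25/(1/(-55765)) - 40734*(-1/(129*(1 - 258))) = 25/(-1/55765) - 40734/((-129*(-257))) = 25*(-55765) - 40734/33153 = -1394125 - 40734*1/33153 = -1394125 - 13578/11051 = -15406488953/11051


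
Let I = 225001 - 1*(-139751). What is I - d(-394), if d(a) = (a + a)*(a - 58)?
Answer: 8576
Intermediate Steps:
I = 364752 (I = 225001 + 139751 = 364752)
d(a) = 2*a*(-58 + a) (d(a) = (2*a)*(-58 + a) = 2*a*(-58 + a))
I - d(-394) = 364752 - 2*(-394)*(-58 - 394) = 364752 - 2*(-394)*(-452) = 364752 - 1*356176 = 364752 - 356176 = 8576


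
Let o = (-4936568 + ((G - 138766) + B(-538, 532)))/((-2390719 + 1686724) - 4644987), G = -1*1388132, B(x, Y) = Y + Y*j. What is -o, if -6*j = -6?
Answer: -1077067/891497 ≈ -1.2082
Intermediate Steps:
j = 1 (j = -⅙*(-6) = 1)
B(x, Y) = 2*Y (B(x, Y) = Y + Y*1 = Y + Y = 2*Y)
G = -1388132
o = 1077067/891497 (o = (-4936568 + ((-1388132 - 138766) + 2*532))/((-2390719 + 1686724) - 4644987) = (-4936568 + (-1526898 + 1064))/(-703995 - 4644987) = (-4936568 - 1525834)/(-5348982) = -6462402*(-1/5348982) = 1077067/891497 ≈ 1.2082)
-o = -1*1077067/891497 = -1077067/891497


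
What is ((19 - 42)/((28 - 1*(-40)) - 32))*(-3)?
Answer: 23/12 ≈ 1.9167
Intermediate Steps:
((19 - 42)/((28 - 1*(-40)) - 32))*(-3) = -23/((28 + 40) - 32)*(-3) = -23/(68 - 32)*(-3) = -23/36*(-3) = 23/12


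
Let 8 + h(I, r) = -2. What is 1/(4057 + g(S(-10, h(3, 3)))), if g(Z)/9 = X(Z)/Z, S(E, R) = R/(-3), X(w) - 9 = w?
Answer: 10/40903 ≈ 0.00024448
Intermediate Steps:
h(I, r) = -10 (h(I, r) = -8 - 2 = -10)
X(w) = 9 + w
S(E, R) = -R/3 (S(E, R) = R*(-1/3) = -R/3)
g(Z) = 9*(9 + Z)/Z (g(Z) = 9*((9 + Z)/Z) = 9*(9 + Z)/Z)
1/(4057 + g(S(-10, h(3, 3)))) = 1/(4057 + (9 + 81/((-1/3*(-10))))) = 1/(4057 + (9 + 81/(10/3))) = 1/(4057 + (9 + 81*(3/10))) = 1/(4057 + (9 + 243/10)) = 1/(4057 + 333/10) = 1/(40903/10) = 10/40903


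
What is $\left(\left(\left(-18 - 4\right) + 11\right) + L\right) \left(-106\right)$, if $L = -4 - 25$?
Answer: $4240$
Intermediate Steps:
$L = -29$
$\left(\left(\left(-18 - 4\right) + 11\right) + L\right) \left(-106\right) = \left(\left(\left(-18 - 4\right) + 11\right) - 29\right) \left(-106\right) = \left(\left(-22 + 11\right) - 29\right) \left(-106\right) = \left(-11 - 29\right) \left(-106\right) = \left(-40\right) \left(-106\right) = 4240$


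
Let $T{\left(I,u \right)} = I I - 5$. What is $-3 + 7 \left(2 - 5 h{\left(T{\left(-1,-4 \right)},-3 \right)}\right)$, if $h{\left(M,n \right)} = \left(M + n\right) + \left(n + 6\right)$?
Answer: $151$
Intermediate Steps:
$T{\left(I,u \right)} = -5 + I^{2}$ ($T{\left(I,u \right)} = I^{2} - 5 = -5 + I^{2}$)
$h{\left(M,n \right)} = 6 + M + 2 n$ ($h{\left(M,n \right)} = \left(M + n\right) + \left(6 + n\right) = 6 + M + 2 n$)
$-3 + 7 \left(2 - 5 h{\left(T{\left(-1,-4 \right)},-3 \right)}\right) = -3 + 7 \left(2 - 5 \left(6 - \left(5 - \left(-1\right)^{2}\right) + 2 \left(-3\right)\right)\right) = -3 + 7 \left(2 - 5 \left(6 + \left(-5 + 1\right) - 6\right)\right) = -3 + 7 \left(2 - 5 \left(6 - 4 - 6\right)\right) = -3 + 7 \left(2 - -20\right) = -3 + 7 \left(2 + 20\right) = -3 + 7 \cdot 22 = -3 + 154 = 151$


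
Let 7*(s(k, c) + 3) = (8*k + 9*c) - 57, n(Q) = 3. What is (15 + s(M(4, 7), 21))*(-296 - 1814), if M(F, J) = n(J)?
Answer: -506400/7 ≈ -72343.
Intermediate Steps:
M(F, J) = 3
s(k, c) = -78/7 + 8*k/7 + 9*c/7 (s(k, c) = -3 + ((8*k + 9*c) - 57)/7 = -3 + (-57 + 8*k + 9*c)/7 = -3 + (-57/7 + 8*k/7 + 9*c/7) = -78/7 + 8*k/7 + 9*c/7)
(15 + s(M(4, 7), 21))*(-296 - 1814) = (15 + (-78/7 + (8/7)*3 + (9/7)*21))*(-296 - 1814) = (15 + (-78/7 + 24/7 + 27))*(-2110) = (15 + 135/7)*(-2110) = (240/7)*(-2110) = -506400/7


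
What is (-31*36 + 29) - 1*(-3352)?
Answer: 2265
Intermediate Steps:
(-31*36 + 29) - 1*(-3352) = (-1116 + 29) + 3352 = -1087 + 3352 = 2265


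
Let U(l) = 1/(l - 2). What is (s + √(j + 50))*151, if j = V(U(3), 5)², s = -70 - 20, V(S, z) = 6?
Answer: -13590 + 151*√86 ≈ -12190.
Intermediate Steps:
U(l) = 1/(-2 + l)
s = -90
j = 36 (j = 6² = 36)
(s + √(j + 50))*151 = (-90 + √(36 + 50))*151 = (-90 + √86)*151 = -13590 + 151*√86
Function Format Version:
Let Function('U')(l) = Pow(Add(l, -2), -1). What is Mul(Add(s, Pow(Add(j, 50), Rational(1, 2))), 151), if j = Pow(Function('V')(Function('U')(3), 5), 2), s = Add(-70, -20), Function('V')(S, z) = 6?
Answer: Add(-13590, Mul(151, Pow(86, Rational(1, 2)))) ≈ -12190.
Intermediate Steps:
Function('U')(l) = Pow(Add(-2, l), -1)
s = -90
j = 36 (j = Pow(6, 2) = 36)
Mul(Add(s, Pow(Add(j, 50), Rational(1, 2))), 151) = Mul(Add(-90, Pow(Add(36, 50), Rational(1, 2))), 151) = Mul(Add(-90, Pow(86, Rational(1, 2))), 151) = Add(-13590, Mul(151, Pow(86, Rational(1, 2))))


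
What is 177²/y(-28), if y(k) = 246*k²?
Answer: 10443/64288 ≈ 0.16244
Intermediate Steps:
177²/y(-28) = 177²/((246*(-28)²)) = 31329/((246*784)) = 31329/192864 = 31329*(1/192864) = 10443/64288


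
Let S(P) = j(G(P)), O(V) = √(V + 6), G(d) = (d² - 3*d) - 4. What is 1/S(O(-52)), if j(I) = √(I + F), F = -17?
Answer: (-67 - 3*I*√46)^(-½) ≈ 0.017553 + 0.11821*I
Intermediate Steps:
G(d) = -4 + d² - 3*d
O(V) = √(6 + V)
j(I) = √(-17 + I) (j(I) = √(I - 17) = √(-17 + I))
S(P) = √(-21 + P² - 3*P) (S(P) = √(-17 + (-4 + P² - 3*P)) = √(-21 + P² - 3*P))
1/S(O(-52)) = 1/(√(-21 + (√(6 - 52))² - 3*√(6 - 52))) = 1/(√(-21 + (√(-46))² - 3*I*√46)) = 1/(√(-21 + (I*√46)² - 3*I*√46)) = 1/(√(-21 - 46 - 3*I*√46)) = 1/(√(-67 - 3*I*√46)) = (-67 - 3*I*√46)^(-½)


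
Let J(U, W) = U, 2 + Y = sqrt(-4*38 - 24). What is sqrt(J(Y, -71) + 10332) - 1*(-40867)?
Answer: 40867 + sqrt(10330 + 4*I*sqrt(11)) ≈ 40969.0 + 0.065264*I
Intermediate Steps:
Y = -2 + 4*I*sqrt(11) (Y = -2 + sqrt(-4*38 - 24) = -2 + sqrt(-152 - 24) = -2 + sqrt(-176) = -2 + 4*I*sqrt(11) ≈ -2.0 + 13.266*I)
sqrt(J(Y, -71) + 10332) - 1*(-40867) = sqrt((-2 + 4*I*sqrt(11)) + 10332) - 1*(-40867) = sqrt(10330 + 4*I*sqrt(11)) + 40867 = 40867 + sqrt(10330 + 4*I*sqrt(11))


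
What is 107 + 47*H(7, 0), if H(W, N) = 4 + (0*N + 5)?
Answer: 530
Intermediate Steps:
H(W, N) = 9 (H(W, N) = 4 + (0 + 5) = 4 + 5 = 9)
107 + 47*H(7, 0) = 107 + 47*9 = 107 + 423 = 530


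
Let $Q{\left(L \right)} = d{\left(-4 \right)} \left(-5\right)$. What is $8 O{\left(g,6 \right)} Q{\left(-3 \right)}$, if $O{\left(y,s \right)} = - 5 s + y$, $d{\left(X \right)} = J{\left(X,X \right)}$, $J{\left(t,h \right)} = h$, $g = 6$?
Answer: $-3840$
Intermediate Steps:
$d{\left(X \right)} = X$
$Q{\left(L \right)} = 20$ ($Q{\left(L \right)} = \left(-4\right) \left(-5\right) = 20$)
$O{\left(y,s \right)} = y - 5 s$
$8 O{\left(g,6 \right)} Q{\left(-3 \right)} = 8 \left(6 - 30\right) 20 = 8 \left(-24\right) 20 = \left(-192\right) 20 = -3840$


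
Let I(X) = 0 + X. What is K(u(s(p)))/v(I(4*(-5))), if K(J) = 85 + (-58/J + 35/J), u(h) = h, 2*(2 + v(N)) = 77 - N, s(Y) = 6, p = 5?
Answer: 487/279 ≈ 1.7455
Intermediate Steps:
I(X) = X
v(N) = 73/2 - N/2 (v(N) = -2 + (77 - N)/2 = -2 + (77/2 - N/2) = 73/2 - N/2)
K(J) = 85 - 23/J
K(u(s(p)))/v(I(4*(-5))) = (85 - 23/6)/(73/2 - 2*(-5)) = (85 - 23*⅙)/(73/2 - ½*(-20)) = (85 - 23/6)/(73/2 + 10) = 487/(6*(93/2)) = (487/6)*(2/93) = 487/279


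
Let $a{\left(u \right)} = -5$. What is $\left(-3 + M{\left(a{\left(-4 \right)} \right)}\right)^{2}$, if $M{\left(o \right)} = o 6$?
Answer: $1089$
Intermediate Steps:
$M{\left(o \right)} = 6 o$
$\left(-3 + M{\left(a{\left(-4 \right)} \right)}\right)^{2} = \left(-3 + 6 \left(-5\right)\right)^{2} = \left(-3 - 30\right)^{2} = \left(-33\right)^{2} = 1089$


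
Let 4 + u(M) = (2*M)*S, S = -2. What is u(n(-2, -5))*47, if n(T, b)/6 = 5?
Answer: -5828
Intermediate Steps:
n(T, b) = 30 (n(T, b) = 6*5 = 30)
u(M) = -4 - 4*M (u(M) = -4 + (2*M)*(-2) = -4 - 4*M)
u(n(-2, -5))*47 = (-4 - 4*30)*47 = (-4 - 120)*47 = -124*47 = -5828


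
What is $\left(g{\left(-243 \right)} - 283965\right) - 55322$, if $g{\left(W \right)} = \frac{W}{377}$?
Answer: $- \frac{127911442}{377} \approx -3.3929 \cdot 10^{5}$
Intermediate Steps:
$g{\left(W \right)} = \frac{W}{377}$ ($g{\left(W \right)} = W \frac{1}{377} = \frac{W}{377}$)
$\left(g{\left(-243 \right)} - 283965\right) - 55322 = \left(\frac{1}{377} \left(-243\right) - 283965\right) - 55322 = \left(- \frac{243}{377} - 283965\right) - 55322 = - \frac{107055048}{377} - 55322 = - \frac{127911442}{377}$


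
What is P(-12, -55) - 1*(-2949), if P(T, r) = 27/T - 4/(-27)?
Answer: 318265/108 ≈ 2946.9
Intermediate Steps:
P(T, r) = 4/27 + 27/T (P(T, r) = 27/T - 4*(-1/27) = 27/T + 4/27 = 4/27 + 27/T)
P(-12, -55) - 1*(-2949) = (4/27 + 27/(-12)) - 1*(-2949) = (4/27 + 27*(-1/12)) + 2949 = (4/27 - 9/4) + 2949 = -227/108 + 2949 = 318265/108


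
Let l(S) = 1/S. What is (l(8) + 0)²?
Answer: 1/64 ≈ 0.015625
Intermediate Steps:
(l(8) + 0)² = (1/8 + 0)² = (⅛ + 0)² = (⅛)² = 1/64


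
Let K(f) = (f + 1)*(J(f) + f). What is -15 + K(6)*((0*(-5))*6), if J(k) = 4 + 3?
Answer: -15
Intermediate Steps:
J(k) = 7
K(f) = (1 + f)*(7 + f) (K(f) = (f + 1)*(7 + f) = (1 + f)*(7 + f))
-15 + K(6)*((0*(-5))*6) = -15 + (7 + 6**2 + 8*6)*((0*(-5))*6) = -15 + (7 + 36 + 48)*(0*6) = -15 + 91*0 = -15 + 0 = -15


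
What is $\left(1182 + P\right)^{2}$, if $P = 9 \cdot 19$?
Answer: $1830609$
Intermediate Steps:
$P = 171$
$\left(1182 + P\right)^{2} = \left(1182 + 171\right)^{2} = 1353^{2} = 1830609$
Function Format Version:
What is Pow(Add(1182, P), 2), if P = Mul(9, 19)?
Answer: 1830609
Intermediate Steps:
P = 171
Pow(Add(1182, P), 2) = Pow(Add(1182, 171), 2) = Pow(1353, 2) = 1830609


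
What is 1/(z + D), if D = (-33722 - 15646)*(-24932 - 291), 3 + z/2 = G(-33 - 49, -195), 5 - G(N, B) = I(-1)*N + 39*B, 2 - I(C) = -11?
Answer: 1/1245226410 ≈ 8.0307e-10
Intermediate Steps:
I(C) = 13 (I(C) = 2 - 1*(-11) = 2 + 11 = 13)
G(N, B) = 5 - 39*B - 13*N (G(N, B) = 5 - (13*N + 39*B) = 5 + (-39*B - 13*N) = 5 - 39*B - 13*N)
z = 17346 (z = -6 + 2*(5 - 39*(-195) - 13*(-33 - 49)) = -6 + 2*(5 + 7605 - 13*(-82)) = -6 + 2*(5 + 7605 + 1066) = -6 + 2*8676 = -6 + 17352 = 17346)
D = 1245209064 (D = -49368*(-25223) = 1245209064)
1/(z + D) = 1/(17346 + 1245209064) = 1/1245226410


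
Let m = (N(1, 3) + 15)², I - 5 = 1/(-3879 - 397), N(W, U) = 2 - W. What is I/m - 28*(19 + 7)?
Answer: -796888189/1094656 ≈ -727.98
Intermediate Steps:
I = 21379/4276 (I = 5 + 1/(-3879 - 397) = 5 + 1/(-4276) = 5 - 1/4276 = 21379/4276 ≈ 4.9998)
m = 256 (m = ((2 - 1*1) + 15)² = ((2 - 1) + 15)² = (1 + 15)² = 16² = 256)
I/m - 28*(19 + 7) = (21379/4276)/256 - 28*(19 + 7) = (21379/4276)*(1/256) - 28*26 = 21379/1094656 - 728 = -796888189/1094656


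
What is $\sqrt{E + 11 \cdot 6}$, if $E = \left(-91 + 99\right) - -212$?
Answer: $\sqrt{286} \approx 16.912$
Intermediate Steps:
$E = 220$ ($E = 8 + 212 = 220$)
$\sqrt{E + 11 \cdot 6} = \sqrt{220 + 11 \cdot 6} = \sqrt{220 + 66} = \sqrt{286}$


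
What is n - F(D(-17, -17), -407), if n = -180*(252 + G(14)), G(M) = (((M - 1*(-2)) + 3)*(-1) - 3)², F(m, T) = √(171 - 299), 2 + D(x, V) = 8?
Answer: -132480 - 8*I*√2 ≈ -1.3248e+5 - 11.314*I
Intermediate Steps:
D(x, V) = 6 (D(x, V) = -2 + 8 = 6)
F(m, T) = 8*I*√2 (F(m, T) = √(-128) = 8*I*√2)
G(M) = (-8 - M)² (G(M) = (((M + 2) + 3)*(-1) - 3)² = (((2 + M) + 3)*(-1) - 3)² = ((5 + M)*(-1) - 3)² = ((-5 - M) - 3)² = (-8 - M)²)
n = -132480 (n = -180*(252 + (8 + 14)²) = -180*(252 + 22²) = -180*(252 + 484) = -180*736 = -132480)
n - F(D(-17, -17), -407) = -132480 - 8*I*√2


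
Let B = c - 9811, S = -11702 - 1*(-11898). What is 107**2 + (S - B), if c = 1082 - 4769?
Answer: 25143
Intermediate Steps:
c = -3687
S = 196 (S = -11702 + 11898 = 196)
B = -13498 (B = -3687 - 9811 = -13498)
107**2 + (S - B) = 107**2 + (196 - 1*(-13498)) = 11449 + (196 + 13498) = 11449 + 13694 = 25143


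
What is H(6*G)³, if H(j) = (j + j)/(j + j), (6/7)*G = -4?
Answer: 1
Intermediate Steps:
G = -14/3 (G = (7/6)*(-4) = -14/3 ≈ -4.6667)
H(j) = 1 (H(j) = (2*j)/((2*j)) = (2*j)*(1/(2*j)) = 1)
H(6*G)³ = 1³ = 1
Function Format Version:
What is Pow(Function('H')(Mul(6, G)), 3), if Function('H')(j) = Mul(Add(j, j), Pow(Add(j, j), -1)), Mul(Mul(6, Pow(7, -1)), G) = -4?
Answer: 1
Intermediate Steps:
G = Rational(-14, 3) (G = Mul(Rational(7, 6), -4) = Rational(-14, 3) ≈ -4.6667)
Function('H')(j) = 1 (Function('H')(j) = Mul(Mul(2, j), Pow(Mul(2, j), -1)) = Mul(Mul(2, j), Mul(Rational(1, 2), Pow(j, -1))) = 1)
Pow(Function('H')(Mul(6, G)), 3) = Pow(1, 3) = 1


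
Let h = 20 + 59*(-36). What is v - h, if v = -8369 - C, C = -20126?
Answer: 13861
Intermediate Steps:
h = -2104 (h = 20 - 2124 = -2104)
v = 11757 (v = -8369 - 1*(-20126) = -8369 + 20126 = 11757)
v - h = 11757 - 1*(-2104) = 11757 + 2104 = 13861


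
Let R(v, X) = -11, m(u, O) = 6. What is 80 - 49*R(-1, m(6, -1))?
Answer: 619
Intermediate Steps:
80 - 49*R(-1, m(6, -1)) = 80 - 49*(-11) = 80 + 539 = 619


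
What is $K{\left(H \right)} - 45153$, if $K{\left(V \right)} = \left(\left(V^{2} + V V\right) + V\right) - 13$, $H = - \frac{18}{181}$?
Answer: $- \frac{1479685936}{32761} \approx -45166.0$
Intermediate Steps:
$H = - \frac{18}{181}$ ($H = \left(-18\right) \frac{1}{181} = - \frac{18}{181} \approx -0.099447$)
$K{\left(V \right)} = -13 + V + 2 V^{2}$ ($K{\left(V \right)} = \left(\left(V^{2} + V^{2}\right) + V\right) - 13 = \left(2 V^{2} + V\right) - 13 = \left(V + 2 V^{2}\right) - 13 = -13 + V + 2 V^{2}$)
$K{\left(H \right)} - 45153 = \left(-13 - \frac{18}{181} + 2 \left(- \frac{18}{181}\right)^{2}\right) - 45153 = \left(-13 - \frac{18}{181} + 2 \cdot \frac{324}{32761}\right) - 45153 = \left(-13 - \frac{18}{181} + \frac{648}{32761}\right) - 45153 = - \frac{428503}{32761} - 45153 = - \frac{1479685936}{32761}$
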